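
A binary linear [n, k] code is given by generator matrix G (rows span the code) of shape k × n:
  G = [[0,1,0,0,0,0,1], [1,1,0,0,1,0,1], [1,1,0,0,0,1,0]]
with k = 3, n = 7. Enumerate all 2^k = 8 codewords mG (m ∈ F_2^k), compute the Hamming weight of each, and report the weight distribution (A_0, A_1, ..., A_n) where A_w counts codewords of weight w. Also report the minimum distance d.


Weight distribution: A_0 = 1, A_2 = 2, A_3 = 4, A_4 = 1. Minimum distance d = 2.

Enumerate all 2^3 = 8 messages m ∈ F_2^3.
For each, compute codeword c = mG in F_2^7, then tally its weight.
  m = 000 → c = 0000000, weight = 0.
  m = 100 → c = 0100001, weight = 2.
  m = 010 → c = 1100101, weight = 4.
  m = 110 → c = 1000100, weight = 2.
  m = 001 → c = 1100010, weight = 3.
  m = 101 → c = 1000011, weight = 3.
  m = 011 → c = 0000111, weight = 3.
  m = 111 → c = 0100110, weight = 3.
Tally weights:
  weight 0: 1 codewords.
  weight 2: 2 codewords.
  weight 3: 4 codewords.
  weight 4: 1 codewords.
Minimum distance d = smallest w > 0 with A_w > 0 = 2.
Sanity: Σ A_w = 8 = 2^3 = 8 ✓.


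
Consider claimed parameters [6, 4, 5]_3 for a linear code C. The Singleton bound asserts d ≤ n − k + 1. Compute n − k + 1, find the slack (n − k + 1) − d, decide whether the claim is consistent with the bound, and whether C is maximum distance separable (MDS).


Singleton RHS = n − k + 1 = 3, slack = -2, bound violated (no such code; not MDS).

Singleton bound: d ≤ n − k + 1.
Here n = 6, k = 4, so n − k + 1 = 3.
Given d = 5, check d ≤ 3: NO.
Slack = (n − k + 1) − d = -2.
The slack is negative: d = 5 exceeds n − k + 1 = 3 by 2, so the Singleton bound is violated and no linear [6, 4, 5]_3 code can exist. In particular it is not MDS (MDS requires d = n − k + 1 exactly).
Description: the claimed parameters are [6, 4, 5]_3; such a code would be impossible (violates the Singleton bound).


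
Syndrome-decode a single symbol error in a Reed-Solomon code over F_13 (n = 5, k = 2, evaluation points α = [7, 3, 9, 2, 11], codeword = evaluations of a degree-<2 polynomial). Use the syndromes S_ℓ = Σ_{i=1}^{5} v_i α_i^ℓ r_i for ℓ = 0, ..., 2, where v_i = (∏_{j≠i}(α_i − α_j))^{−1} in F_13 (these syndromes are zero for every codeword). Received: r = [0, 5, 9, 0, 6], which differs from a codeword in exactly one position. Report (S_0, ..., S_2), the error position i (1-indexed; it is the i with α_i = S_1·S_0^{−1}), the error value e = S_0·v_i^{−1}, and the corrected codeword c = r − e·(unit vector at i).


S = (10, 5, 9), error at position 1, error magnitude e = 1, c = [12, 5, 9, 0, 6].

Step 1: column multipliers v_i = (∏_{j≠i}(α_i − α_j))^{−1} mod 13.
  i = 1 (α = 7): (7−3)(7−9)(7−2)(7−11) = 4·(−2)·5·(−4) = 160 ≡ 4, so v_1 = 4^{−1} = 10 (mod 13).
  i = 2 (α = 3): (3−7)(3−9)(3−2)(3−11) = (−4)·(−6)·1·(−8) = −192 ≡ 3, so v_2 = 3^{−1} = 9 (mod 13).
  i = 3 (α = 9): (9−7)(9−3)(9−2)(9−11) = 2·6·7·(−2) = −168 ≡ 1, so v_3 = 1^{−1} = 1 (mod 13).
  i = 4 (α = 2): (2−7)(2−3)(2−9)(2−11) = (−5)·(−1)·(−7)·(−9) = 315 ≡ 3, so v_4 = 3^{−1} = 9 (mod 13).
  i = 5 (α = 11): (11−7)(11−3)(11−9)(11−2) = 4·8·2·9 = 576 ≡ 4, so v_5 = 4^{−1} = 10 (mod 13).
  v = [10, 9, 1, 9, 10].
Step 2: syndromes of r = [0, 5, 9, 0, 6] (all sums mod 13).
  S_0 = Σ v_i r_i = 10·0 + 9·5 + 1·9 + 9·0 + 10·6 = 114 ≡ 10.
  S_1 = Σ v_i α_i r_i = 10·7·0 + 9·3·5 + 1·9·9 + 9·2·0 + 10·11·6 = 876 ≡ 5.
  α_i^2 mod 13 = [10, 9, 3, 4, 4].
  S_2 = Σ v_i α_i^2 r_i = 10·10·0 + 9·9·5 + 1·3·9 + 9·4·0 + 10·4·6 = 672 ≡ 9.
  S = (10, 5, 9) ≠ 0, so r is not a codeword (an error is present).
Step 3: locate the error. For a single error e at position i, S_ℓ = v_i·e·α_i^ℓ, so α_err = S_1/S_0.
  S_0^{−1} = 10^{−1} = 4 (mod 13), so α_err = 5·4 = 20 ≡ 7 = α_1. Error position i = 1.
  Consistency check: S_2/S_1 = 9·8 = 72 ≡ 7 = α_err ✓ (single-error assumption holds).
Step 4: error magnitude e = S_0/v_1 = S_0·∏_{j≠1}(α_1 − α_j) = 10·4 = 40 ≡ 1 (mod 13).
Step 5: correct position 1: c_1 = r_1 − e = 0 − 1 ≡ 12 (mod 13). Hence c = [12, 5, 9, 0, 6].
  Check: interpolating c through the α_i gives m(x) = 3 + 5·x (degree < 2) with m(α_i) = c_i for every i, so c is indeed a codeword.


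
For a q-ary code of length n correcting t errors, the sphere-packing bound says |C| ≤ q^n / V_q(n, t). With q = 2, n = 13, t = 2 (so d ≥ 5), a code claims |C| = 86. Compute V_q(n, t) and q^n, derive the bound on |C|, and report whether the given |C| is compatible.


V_q(n, t) = 92, q^n = 8192, Hamming bound = 89, |C| = 86 ≤ bound (satisfied).

Step 1: Compute V_q(n, t) = Σ_{j=0}^2 C(n, j) (q−1)^j.
  j = 0: C(13,0)·(1)^0 = 1·1 = 1.
  j = 1: C(13,1)·(1)^1 = 13·1 = 13.
  j = 2: C(13,2)·(1)^2 = 78·1 = 78.
  V_q(n, t) = 1 + 13 + 78 = 92.
Step 2: q^n = 2^13 = 8192.
Step 3: Hamming bound ⌊q^n / V_q(n,t)⌋ = ⌊8192/92⌋ = 89.
Step 4: Compare |C| = 86 to 89: satisfied.
The claimed |C| lies below the Hamming bound.


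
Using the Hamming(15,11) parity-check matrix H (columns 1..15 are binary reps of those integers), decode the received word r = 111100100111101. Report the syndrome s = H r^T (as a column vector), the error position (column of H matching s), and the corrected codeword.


s = (1, 1, 0, 0)^T, error position = 12, corrected codeword c = 111100100110101

Compute s = H r^T mod 2 one row at a time:
  s_1 = 0 + 0 + 1 + 1 + 1 + 1 + 0 + 1 = 5 ≡ 1 (mod 2).
  s_2 = 1 + 0 + 0 + 1 + 1 + 1 + 0 + 1 = 5 ≡ 1 (mod 2).
  s_3 = 1 + 1 + 0 + 1 + 1 + 1 + 0 + 1 = 6 ≡ 0 (mod 2).
  s_4 = 1 + 1 + 0 + 1 + 0 + 1 + 1 + 1 = 6 ≡ 0 (mod 2).
s = (1, 1, 0, 0)^T — this equals column 12 of H (binary 1100), so error is at position 12.
Correct: flip bit 12 of r = 111100100111101 to get c = 111100100110101.


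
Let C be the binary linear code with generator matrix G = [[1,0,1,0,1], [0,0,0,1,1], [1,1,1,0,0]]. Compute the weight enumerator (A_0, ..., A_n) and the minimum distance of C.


Weight distribution: A_0 = 1, A_2 = 3, A_3 = 3, A_5 = 1. Minimum distance d = 2.

Enumerate all 2^3 = 8 messages m ∈ F_2^3.
For each, compute codeword c = mG in F_2^5, then tally its weight.
  m = 000 → c = 00000, weight = 0.
  m = 100 → c = 10101, weight = 3.
  m = 010 → c = 00011, weight = 2.
  m = 110 → c = 10110, weight = 3.
  m = 001 → c = 11100, weight = 3.
  m = 101 → c = 01001, weight = 2.
  m = 011 → c = 11111, weight = 5.
  m = 111 → c = 01010, weight = 2.
Tally weights:
  weight 0: 1 codewords.
  weight 2: 3 codewords.
  weight 3: 3 codewords.
  weight 5: 1 codewords.
Minimum distance d = smallest w > 0 with A_w > 0 = 2.
Sanity: Σ A_w = 8 = 2^3 = 8 ✓.


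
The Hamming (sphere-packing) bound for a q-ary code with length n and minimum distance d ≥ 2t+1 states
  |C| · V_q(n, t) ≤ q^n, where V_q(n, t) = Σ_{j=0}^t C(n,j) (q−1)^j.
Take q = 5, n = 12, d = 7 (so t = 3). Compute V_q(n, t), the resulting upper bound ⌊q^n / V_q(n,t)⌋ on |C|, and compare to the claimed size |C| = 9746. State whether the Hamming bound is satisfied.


V_q(n, t) = 15185, q^n = 244140625, Hamming bound = 16077, |C| = 9746 ≤ bound (satisfied).

Step 1: Compute V_q(n, t) = Σ_{j=0}^3 C(n, j) (q−1)^j.
  j = 0: C(12,0)·(4)^0 = 1·1 = 1.
  j = 1: C(12,1)·(4)^1 = 12·4 = 48.
  j = 2: C(12,2)·(4)^2 = 66·16 = 1056.
  j = 3: C(12,3)·(4)^3 = 220·64 = 14080.
  V_q(n, t) = 1 + 48 + 1056 + 14080 = 15185.
Step 2: q^n = 5^12 = 244140625.
Step 3: Hamming bound ⌊q^n / V_q(n,t)⌋ = ⌊244140625/15185⌋ = 16077.
Step 4: Compare |C| = 9746 to 16077: satisfied.
The claimed |C| lies below the Hamming bound.


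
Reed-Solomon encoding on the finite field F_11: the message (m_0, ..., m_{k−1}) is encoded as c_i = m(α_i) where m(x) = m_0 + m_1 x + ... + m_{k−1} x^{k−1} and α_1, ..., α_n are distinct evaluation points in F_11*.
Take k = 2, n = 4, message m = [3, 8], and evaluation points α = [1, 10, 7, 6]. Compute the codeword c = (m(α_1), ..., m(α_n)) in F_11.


c = [0, 6, 4, 7]

Message polynomial: m(x) = 3 + 8·x (mod 11).
For each evaluation point α_i, compute m(α_i) mod 11:
  α_1 = 1: Horner steps 8 → 0, so m(1) = 0.
  α_2 = 10: Horner steps 8 → 6, so m(10) = 6.
  α_3 = 7: Horner steps 8 → 4, so m(7) = 4.
  α_4 = 6: Horner steps 8 → 7, so m(6) = 7.
Codeword c = [0, 6, 4, 7] ∈ F_11^4.


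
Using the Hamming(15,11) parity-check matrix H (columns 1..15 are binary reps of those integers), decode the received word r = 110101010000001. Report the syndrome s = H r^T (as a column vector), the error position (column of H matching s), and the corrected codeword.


s = (0, 1, 1, 0)^T, error position = 6, corrected codeword c = 110100010000001

Compute s = H r^T mod 2 one row at a time:
  s_1 = 1 + 0 + 0 + 0 + 0 + 0 + 0 + 1 = 2 ≡ 0 (mod 2).
  s_2 = 1 + 0 + 1 + 0 + 0 + 0 + 0 + 1 = 3 ≡ 1 (mod 2).
  s_3 = 1 + 0 + 1 + 0 + 0 + 0 + 0 + 1 = 3 ≡ 1 (mod 2).
  s_4 = 1 + 0 + 0 + 0 + 0 + 0 + 0 + 1 = 2 ≡ 0 (mod 2).
s = (0, 1, 1, 0)^T — this equals column 6 of H (binary 0110), so error is at position 6.
Correct: flip bit 6 of r = 110101010000001 to get c = 110100010000001.


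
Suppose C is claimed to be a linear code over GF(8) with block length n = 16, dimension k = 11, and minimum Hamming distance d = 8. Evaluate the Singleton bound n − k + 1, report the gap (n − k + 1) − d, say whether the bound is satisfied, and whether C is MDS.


Singleton RHS = n − k + 1 = 6, slack = -2, bound violated (no such code; not MDS).

Singleton bound: d ≤ n − k + 1.
Here n = 16, k = 11, so n − k + 1 = 6.
Given d = 8, check d ≤ 6: NO.
Slack = (n − k + 1) − d = -2.
The slack is negative: d = 8 exceeds n − k + 1 = 6 by 2, so the Singleton bound is violated and no linear [16, 11, 8]_8 code can exist. In particular it is not MDS (MDS requires d = n − k + 1 exactly).
Description: the claimed parameters are [16, 11, 8]_8; such a code would be impossible (violates the Singleton bound).


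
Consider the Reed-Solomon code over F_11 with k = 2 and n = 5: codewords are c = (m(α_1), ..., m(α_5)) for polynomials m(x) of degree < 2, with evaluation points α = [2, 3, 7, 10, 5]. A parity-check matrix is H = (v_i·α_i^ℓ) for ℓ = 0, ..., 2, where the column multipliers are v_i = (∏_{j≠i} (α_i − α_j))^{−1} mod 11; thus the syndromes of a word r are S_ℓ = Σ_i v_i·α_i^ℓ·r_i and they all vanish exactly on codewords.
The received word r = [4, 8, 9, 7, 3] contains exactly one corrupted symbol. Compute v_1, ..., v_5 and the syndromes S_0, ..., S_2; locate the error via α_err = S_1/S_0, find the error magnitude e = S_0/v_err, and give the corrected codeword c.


S = (1, 2, 4), error at position 1, error magnitude e = 10, c = [5, 8, 9, 7, 3].

Step 1: column multipliers v_i = (∏_{j≠i}(α_i − α_j))^{−1} mod 11.
  i = 1 (α = 2): (2−3)(2−7)(2−10)(2−5) = (−1)·(−5)·(−8)·(−3) = 120 ≡ 10, so v_1 = 10^{−1} = 10 (mod 11).
  i = 2 (α = 3): (3−2)(3−7)(3−10)(3−5) = 1·(−4)·(−7)·(−2) = −56 ≡ 10, so v_2 = 10^{−1} = 10 (mod 11).
  i = 3 (α = 7): (7−2)(7−3)(7−10)(7−5) = 5·4·(−3)·2 = −120 ≡ 1, so v_3 = 1^{−1} = 1 (mod 11).
  i = 4 (α = 10): (10−2)(10−3)(10−7)(10−5) = 8·7·3·5 = 840 ≡ 4, so v_4 = 4^{−1} = 3 (mod 11).
  i = 5 (α = 5): (5−2)(5−3)(5−7)(5−10) = 3·2·(−2)·(−5) = 60 ≡ 5, so v_5 = 5^{−1} = 9 (mod 11).
  v = [10, 10, 1, 3, 9].
Step 2: syndromes of r = [4, 8, 9, 7, 3] (all sums mod 11).
  S_0 = Σ v_i r_i = 10·4 + 10·8 + 1·9 + 3·7 + 9·3 = 177 ≡ 1.
  S_1 = Σ v_i α_i r_i = 10·2·4 + 10·3·8 + 1·7·9 + 3·10·7 + 9·5·3 = 728 ≡ 2.
  α_i^2 mod 11 = [4, 9, 5, 1, 3].
  S_2 = Σ v_i α_i^2 r_i = 10·4·4 + 10·9·8 + 1·5·9 + 3·1·7 + 9·3·3 = 1027 ≡ 4.
  S = (1, 2, 4) ≠ 0, so r is not a codeword (an error is present).
Step 3: locate the error. For a single error e at position i, S_ℓ = v_i·e·α_i^ℓ, so α_err = S_1/S_0.
  S_0^{−1} = 1^{−1} = 1 (mod 11), so α_err = 2·1 = 2 ≡ 2 = α_1. Error position i = 1.
  Consistency check: S_2/S_1 = 4·6 = 24 ≡ 2 = α_err ✓ (single-error assumption holds).
Step 4: error magnitude e = S_0/v_1 = S_0·∏_{j≠1}(α_1 − α_j) = 1·10 = 10 ≡ 10 (mod 11).
Step 5: correct position 1: c_1 = r_1 − e = 4 − 10 ≡ 5 (mod 11). Hence c = [5, 8, 9, 7, 3].
  Check: interpolating c through the α_i gives m(x) = 10 + 3·x (degree < 2) with m(α_i) = c_i for every i, so c is indeed a codeword.


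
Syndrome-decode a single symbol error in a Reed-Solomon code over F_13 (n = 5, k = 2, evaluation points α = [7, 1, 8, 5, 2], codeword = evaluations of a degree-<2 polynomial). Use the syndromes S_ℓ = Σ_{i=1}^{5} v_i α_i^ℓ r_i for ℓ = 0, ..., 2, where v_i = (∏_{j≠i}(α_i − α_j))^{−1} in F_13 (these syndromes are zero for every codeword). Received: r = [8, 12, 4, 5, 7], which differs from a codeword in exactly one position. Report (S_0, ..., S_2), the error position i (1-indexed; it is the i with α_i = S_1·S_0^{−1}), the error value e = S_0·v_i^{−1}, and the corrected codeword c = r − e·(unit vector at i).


S = (3, 11, 10), error at position 3, error magnitude e = 1, c = [8, 12, 3, 5, 7].

Step 1: column multipliers v_i = (∏_{j≠i}(α_i − α_j))^{−1} mod 13.
  i = 1 (α = 7): (7−1)(7−8)(7−5)(7−2) = 6·(−1)·2·5 = −60 ≡ 5, so v_1 = 5^{−1} = 8 (mod 13).
  i = 2 (α = 1): (1−7)(1−8)(1−5)(1−2) = (−6)·(−7)·(−4)·(−1) = 168 ≡ 12, so v_2 = 12^{−1} = 12 (mod 13).
  i = 3 (α = 8): (8−7)(8−1)(8−5)(8−2) = 1·7·3·6 = 126 ≡ 9, so v_3 = 9^{−1} = 3 (mod 13).
  i = 4 (α = 5): (5−7)(5−1)(5−8)(5−2) = (−2)·4·(−3)·3 = 72 ≡ 7, so v_4 = 7^{−1} = 2 (mod 13).
  i = 5 (α = 2): (2−7)(2−1)(2−8)(2−5) = (−5)·1·(−6)·(−3) = −90 ≡ 1, so v_5 = 1^{−1} = 1 (mod 13).
  v = [8, 12, 3, 2, 1].
Step 2: syndromes of r = [8, 12, 4, 5, 7] (all sums mod 13).
  S_0 = Σ v_i r_i = 8·8 + 12·12 + 3·4 + 2·5 + 1·7 = 237 ≡ 3.
  S_1 = Σ v_i α_i r_i = 8·7·8 + 12·1·12 + 3·8·4 + 2·5·5 + 1·2·7 = 752 ≡ 11.
  α_i^2 mod 13 = [10, 1, 12, 12, 4].
  S_2 = Σ v_i α_i^2 r_i = 8·10·8 + 12·1·12 + 3·12·4 + 2·12·5 + 1·4·7 = 1076 ≡ 10.
  S = (3, 11, 10) ≠ 0, so r is not a codeword (an error is present).
Step 3: locate the error. For a single error e at position i, S_ℓ = v_i·e·α_i^ℓ, so α_err = S_1/S_0.
  S_0^{−1} = 3^{−1} = 9 (mod 13), so α_err = 11·9 = 99 ≡ 8 = α_3. Error position i = 3.
  Consistency check: S_2/S_1 = 10·6 = 60 ≡ 8 = α_err ✓ (single-error assumption holds).
Step 4: error magnitude e = S_0/v_3 = S_0·∏_{j≠3}(α_3 − α_j) = 3·9 = 27 ≡ 1 (mod 13).
Step 5: correct position 3: c_3 = r_3 − e = 4 − 1 ≡ 3 (mod 13). Hence c = [8, 12, 3, 5, 7].
  Check: interpolating c through the α_i gives m(x) = 4 + 8·x (degree < 2) with m(α_i) = c_i for every i, so c is indeed a codeword.


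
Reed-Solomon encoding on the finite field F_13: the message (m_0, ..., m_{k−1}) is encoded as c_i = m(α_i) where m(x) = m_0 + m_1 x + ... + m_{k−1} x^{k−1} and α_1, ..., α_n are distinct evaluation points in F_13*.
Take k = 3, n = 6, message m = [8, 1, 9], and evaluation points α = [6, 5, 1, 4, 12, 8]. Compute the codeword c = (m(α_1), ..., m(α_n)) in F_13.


c = [0, 4, 5, 0, 3, 7]

Message polynomial: m(x) = 8 + 1·x + 9·x^2 (mod 13).
For each evaluation point α_i, compute m(α_i) mod 13:
  α_1 = 6: Horner steps 9 → 3 → 0, so m(6) = 0.
  α_2 = 5: Horner steps 9 → 7 → 4, so m(5) = 4.
  α_3 = 1: Horner steps 9 → 10 → 5, so m(1) = 5.
  α_4 = 4: Horner steps 9 → 11 → 0, so m(4) = 0.
  α_5 = 12: Horner steps 9 → 5 → 3, so m(12) = 3.
  α_6 = 8: Horner steps 9 → 8 → 7, so m(8) = 7.
Codeword c = [0, 4, 5, 0, 3, 7] ∈ F_13^6.


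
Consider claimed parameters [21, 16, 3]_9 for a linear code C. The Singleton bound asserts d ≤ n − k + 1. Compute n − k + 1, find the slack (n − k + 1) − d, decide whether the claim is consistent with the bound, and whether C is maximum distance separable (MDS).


Singleton RHS = n − k + 1 = 6, slack = 3, bound satisfied, not MDS.

Singleton bound: d ≤ n − k + 1.
Here n = 21, k = 16, so n − k + 1 = 6.
Given d = 3, check d ≤ 6: YES.
Slack = (n − k + 1) − d = 3.
The code is NOT MDS (slack = 3 > 0).
Description: the claimed parameters are [21, 16, 3]_9; such a code would be non-MDS.


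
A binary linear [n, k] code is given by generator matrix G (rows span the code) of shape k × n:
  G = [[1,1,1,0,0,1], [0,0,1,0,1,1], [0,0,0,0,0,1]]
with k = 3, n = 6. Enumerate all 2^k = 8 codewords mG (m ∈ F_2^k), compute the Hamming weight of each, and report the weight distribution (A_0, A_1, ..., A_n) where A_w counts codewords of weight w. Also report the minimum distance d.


Weight distribution: A_0 = 1, A_1 = 1, A_2 = 1, A_3 = 3, A_4 = 2. Minimum distance d = 1.

Enumerate all 2^3 = 8 messages m ∈ F_2^3.
For each, compute codeword c = mG in F_2^6, then tally its weight.
  m = 000 → c = 000000, weight = 0.
  m = 100 → c = 111001, weight = 4.
  m = 010 → c = 001011, weight = 3.
  m = 110 → c = 110010, weight = 3.
  m = 001 → c = 000001, weight = 1.
  m = 101 → c = 111000, weight = 3.
  m = 011 → c = 001010, weight = 2.
  m = 111 → c = 110011, weight = 4.
Tally weights:
  weight 0: 1 codewords.
  weight 1: 1 codewords.
  weight 2: 1 codewords.
  weight 3: 3 codewords.
  weight 4: 2 codewords.
Minimum distance d = smallest w > 0 with A_w > 0 = 1.
Sanity: Σ A_w = 8 = 2^3 = 8 ✓.


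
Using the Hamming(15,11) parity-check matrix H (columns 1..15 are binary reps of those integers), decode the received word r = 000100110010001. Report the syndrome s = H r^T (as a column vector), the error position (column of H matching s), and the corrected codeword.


s = (1, 1, 1, 1)^T, error position = 15, corrected codeword c = 000100110010000

Compute s = H r^T mod 2 one row at a time:
  s_1 = 1 + 0 + 0 + 1 + 0 + 0 + 0 + 1 = 3 ≡ 1 (mod 2).
  s_2 = 1 + 0 + 0 + 1 + 0 + 0 + 0 + 1 = 3 ≡ 1 (mod 2).
  s_3 = 0 + 0 + 0 + 1 + 0 + 1 + 0 + 1 = 3 ≡ 1 (mod 2).
  s_4 = 0 + 0 + 0 + 1 + 0 + 1 + 0 + 1 = 3 ≡ 1 (mod 2).
s = (1, 1, 1, 1)^T — this equals column 15 of H (binary 1111), so error is at position 15.
Correct: flip bit 15 of r = 000100110010001 to get c = 000100110010000.


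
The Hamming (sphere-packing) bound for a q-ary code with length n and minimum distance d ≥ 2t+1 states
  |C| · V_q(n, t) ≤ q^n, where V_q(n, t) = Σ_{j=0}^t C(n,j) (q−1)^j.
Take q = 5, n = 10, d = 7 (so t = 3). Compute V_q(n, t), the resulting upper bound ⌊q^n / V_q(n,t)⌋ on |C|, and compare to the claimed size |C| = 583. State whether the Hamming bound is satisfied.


V_q(n, t) = 8441, q^n = 9765625, Hamming bound = 1156, |C| = 583 ≤ bound (satisfied).

Step 1: Compute V_q(n, t) = Σ_{j=0}^3 C(n, j) (q−1)^j.
  j = 0: C(10,0)·(4)^0 = 1·1 = 1.
  j = 1: C(10,1)·(4)^1 = 10·4 = 40.
  j = 2: C(10,2)·(4)^2 = 45·16 = 720.
  j = 3: C(10,3)·(4)^3 = 120·64 = 7680.
  V_q(n, t) = 1 + 40 + 720 + 7680 = 8441.
Step 2: q^n = 5^10 = 9765625.
Step 3: Hamming bound ⌊q^n / V_q(n,t)⌋ = ⌊9765625/8441⌋ = 1156.
Step 4: Compare |C| = 583 to 1156: satisfied.
The claimed |C| lies below the Hamming bound.


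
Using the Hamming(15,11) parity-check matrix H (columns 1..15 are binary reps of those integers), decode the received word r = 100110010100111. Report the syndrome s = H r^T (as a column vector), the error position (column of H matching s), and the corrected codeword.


s = (1, 1, 1, 0)^T, error position = 14, corrected codeword c = 100110010100101

Compute s = H r^T mod 2 one row at a time:
  s_1 = 1 + 0 + 1 + 0 + 0 + 1 + 1 + 1 = 5 ≡ 1 (mod 2).
  s_2 = 1 + 1 + 0 + 0 + 0 + 1 + 1 + 1 = 5 ≡ 1 (mod 2).
  s_3 = 0 + 0 + 0 + 0 + 1 + 0 + 1 + 1 = 3 ≡ 1 (mod 2).
  s_4 = 1 + 0 + 1 + 0 + 0 + 0 + 1 + 1 = 4 ≡ 0 (mod 2).
s = (1, 1, 1, 0)^T — this equals column 14 of H (binary 1110), so error is at position 14.
Correct: flip bit 14 of r = 100110010100111 to get c = 100110010100101.


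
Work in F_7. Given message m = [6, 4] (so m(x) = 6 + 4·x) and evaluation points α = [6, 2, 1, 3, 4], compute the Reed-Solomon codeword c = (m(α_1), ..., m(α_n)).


c = [2, 0, 3, 4, 1]

Message polynomial: m(x) = 6 + 4·x (mod 7).
For each evaluation point α_i, compute m(α_i) mod 7:
  α_1 = 6: Horner steps 4 → 2, so m(6) = 2.
  α_2 = 2: Horner steps 4 → 0, so m(2) = 0.
  α_3 = 1: Horner steps 4 → 3, so m(1) = 3.
  α_4 = 3: Horner steps 4 → 4, so m(3) = 4.
  α_5 = 4: Horner steps 4 → 1, so m(4) = 1.
Codeword c = [2, 0, 3, 4, 1] ∈ F_7^5.


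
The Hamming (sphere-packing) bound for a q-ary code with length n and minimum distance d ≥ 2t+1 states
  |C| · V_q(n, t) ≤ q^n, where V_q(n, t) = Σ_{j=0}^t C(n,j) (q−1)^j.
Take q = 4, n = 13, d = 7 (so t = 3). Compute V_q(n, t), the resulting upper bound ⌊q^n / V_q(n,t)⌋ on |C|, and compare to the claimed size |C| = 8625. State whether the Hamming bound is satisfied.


V_q(n, t) = 8464, q^n = 67108864, Hamming bound = 7928, |C| = 8625 > bound (violated).

Step 1: Compute V_q(n, t) = Σ_{j=0}^3 C(n, j) (q−1)^j.
  j = 0: C(13,0)·(3)^0 = 1·1 = 1.
  j = 1: C(13,1)·(3)^1 = 13·3 = 39.
  j = 2: C(13,2)·(3)^2 = 78·9 = 702.
  j = 3: C(13,3)·(3)^3 = 286·27 = 7722.
  V_q(n, t) = 1 + 39 + 702 + 7722 = 8464.
Step 2: q^n = 4^13 = 67108864.
Step 3: Hamming bound ⌊q^n / V_q(n,t)⌋ = ⌊67108864/8464⌋ = 7928.
Step 4: Compare |C| = 8625 to 7928: violated.
The claimed |C| lies above the Hamming bound, so no 4-ary code of length 13 with d ≥ 7 can have 8625 codewords.


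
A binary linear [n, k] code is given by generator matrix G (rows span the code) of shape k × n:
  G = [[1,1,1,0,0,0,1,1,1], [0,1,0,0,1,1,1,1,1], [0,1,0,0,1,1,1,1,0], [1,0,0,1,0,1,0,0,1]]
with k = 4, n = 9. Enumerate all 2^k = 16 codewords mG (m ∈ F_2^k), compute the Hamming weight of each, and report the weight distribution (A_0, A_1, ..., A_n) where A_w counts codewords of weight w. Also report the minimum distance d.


Weight distribution: A_0 = 1, A_1 = 1, A_3 = 2, A_4 = 3, A_5 = 3, A_6 = 4, A_7 = 2. Minimum distance d = 1.

Enumerate all 2^4 = 16 messages m ∈ F_2^4.
For each, compute codeword c = mG in F_2^9, then tally its weight.
  m = 0000 → c = 000000000, weight = 0.
  m = 1000 → c = 111000111, weight = 6.
  m = 0100 → c = 010011111, weight = 6.
  m = 1100 → c = 101011000, weight = 4.
  m = 0010 → c = 010011110, weight = 5.
  m = 1010 → c = 101011001, weight = 5.
  m = 0110 → c = 000000001, weight = 1.
  m = 1110 → c = 111000110, weight = 5.
  m = 0001 → c = 100101001, weight = 4.
  m = 1001 → c = 011101110, weight = 6.
  m = 0101 → c = 110110110, weight = 6.
  m = 1101 → c = 001110001, weight = 4.
  m = 0011 → c = 110110111, weight = 7.
  m = 1011 → c = 001110000, weight = 3.
  m = 0111 → c = 100101000, weight = 3.
  m = 1111 → c = 011101111, weight = 7.
Tally weights:
  weight 0: 1 codewords.
  weight 1: 1 codewords.
  weight 3: 2 codewords.
  weight 4: 3 codewords.
  weight 5: 3 codewords.
  weight 6: 4 codewords.
  weight 7: 2 codewords.
Minimum distance d = smallest w > 0 with A_w > 0 = 1.
Sanity: Σ A_w = 16 = 2^4 = 16 ✓.


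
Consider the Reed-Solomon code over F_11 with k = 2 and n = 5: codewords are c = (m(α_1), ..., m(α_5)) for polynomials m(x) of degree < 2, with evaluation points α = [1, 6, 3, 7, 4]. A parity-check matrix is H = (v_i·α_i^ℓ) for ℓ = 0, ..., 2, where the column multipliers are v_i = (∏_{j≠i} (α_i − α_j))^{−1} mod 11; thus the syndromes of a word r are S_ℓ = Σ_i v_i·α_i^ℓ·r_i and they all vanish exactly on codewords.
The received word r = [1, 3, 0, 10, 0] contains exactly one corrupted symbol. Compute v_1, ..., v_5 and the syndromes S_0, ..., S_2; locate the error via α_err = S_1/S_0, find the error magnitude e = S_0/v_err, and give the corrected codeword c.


S = (2, 6, 7), error at position 3, error magnitude e = 7, c = [1, 3, 4, 10, 0].

Step 1: column multipliers v_i = (∏_{j≠i}(α_i − α_j))^{−1} mod 11.
  i = 1 (α = 1): (1−6)(1−3)(1−7)(1−4) = (−5)·(−2)·(−6)·(−3) = 180 ≡ 4, so v_1 = 4^{−1} = 3 (mod 11).
  i = 2 (α = 6): (6−1)(6−3)(6−7)(6−4) = 5·3·(−1)·2 = −30 ≡ 3, so v_2 = 3^{−1} = 4 (mod 11).
  i = 3 (α = 3): (3−1)(3−6)(3−7)(3−4) = 2·(−3)·(−4)·(−1) = −24 ≡ 9, so v_3 = 9^{−1} = 5 (mod 11).
  i = 4 (α = 7): (7−1)(7−6)(7−3)(7−4) = 6·1·4·3 = 72 ≡ 6, so v_4 = 6^{−1} = 2 (mod 11).
  i = 5 (α = 4): (4−1)(4−6)(4−3)(4−7) = 3·(−2)·1·(−3) = 18 ≡ 7, so v_5 = 7^{−1} = 8 (mod 11).
  v = [3, 4, 5, 2, 8].
Step 2: syndromes of r = [1, 3, 0, 10, 0] (all sums mod 11).
  S_0 = Σ v_i r_i = 3·1 + 4·3 + 5·0 + 2·10 + 8·0 = 35 ≡ 2.
  S_1 = Σ v_i α_i r_i = 3·1·1 + 4·6·3 + 5·3·0 + 2·7·10 + 8·4·0 = 215 ≡ 6.
  α_i^2 mod 11 = [1, 3, 9, 5, 5].
  S_2 = Σ v_i α_i^2 r_i = 3·1·1 + 4·3·3 + 5·9·0 + 2·5·10 + 8·5·0 = 139 ≡ 7.
  S = (2, 6, 7) ≠ 0, so r is not a codeword (an error is present).
Step 3: locate the error. For a single error e at position i, S_ℓ = v_i·e·α_i^ℓ, so α_err = S_1/S_0.
  S_0^{−1} = 2^{−1} = 6 (mod 11), so α_err = 6·6 = 36 ≡ 3 = α_3. Error position i = 3.
  Consistency check: S_2/S_1 = 7·2 = 14 ≡ 3 = α_err ✓ (single-error assumption holds).
Step 4: error magnitude e = S_0/v_3 = S_0·∏_{j≠3}(α_3 − α_j) = 2·9 = 18 ≡ 7 (mod 11).
Step 5: correct position 3: c_3 = r_3 − e = 0 − 7 ≡ 4 (mod 11). Hence c = [1, 3, 4, 10, 0].
  Check: interpolating c through the α_i gives m(x) = 5 + 7·x (degree < 2) with m(α_i) = c_i for every i, so c is indeed a codeword.


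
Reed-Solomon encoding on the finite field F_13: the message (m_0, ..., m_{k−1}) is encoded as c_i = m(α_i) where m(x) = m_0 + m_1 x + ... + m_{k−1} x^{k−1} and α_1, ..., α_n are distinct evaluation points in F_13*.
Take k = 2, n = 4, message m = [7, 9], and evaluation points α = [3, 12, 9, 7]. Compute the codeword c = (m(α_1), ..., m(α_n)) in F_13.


c = [8, 11, 10, 5]

Message polynomial: m(x) = 7 + 9·x (mod 13).
For each evaluation point α_i, compute m(α_i) mod 13:
  α_1 = 3: Horner steps 9 → 8, so m(3) = 8.
  α_2 = 12: Horner steps 9 → 11, so m(12) = 11.
  α_3 = 9: Horner steps 9 → 10, so m(9) = 10.
  α_4 = 7: Horner steps 9 → 5, so m(7) = 5.
Codeword c = [8, 11, 10, 5] ∈ F_13^4.


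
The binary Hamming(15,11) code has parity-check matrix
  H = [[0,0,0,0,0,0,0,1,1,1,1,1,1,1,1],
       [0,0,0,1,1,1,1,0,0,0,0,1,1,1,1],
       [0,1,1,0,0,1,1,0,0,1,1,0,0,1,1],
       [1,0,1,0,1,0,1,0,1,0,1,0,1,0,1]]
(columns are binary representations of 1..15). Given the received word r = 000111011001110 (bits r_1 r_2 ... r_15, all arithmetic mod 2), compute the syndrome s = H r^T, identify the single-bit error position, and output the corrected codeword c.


s = (1, 0, 0, 1)^T, error position = 9, corrected codeword c = 000111010001110

Compute s = H r^T mod 2 one row at a time:
  s_1 = 1 + 1 + 0 + 0 + 1 + 1 + 1 + 0 = 5 ≡ 1 (mod 2).
  s_2 = 1 + 1 + 1 + 0 + 1 + 1 + 1 + 0 = 6 ≡ 0 (mod 2).
  s_3 = 0 + 0 + 1 + 0 + 0 + 0 + 1 + 0 = 2 ≡ 0 (mod 2).
  s_4 = 0 + 0 + 1 + 0 + 1 + 0 + 1 + 0 = 3 ≡ 1 (mod 2).
s = (1, 0, 0, 1)^T — this equals column 9 of H (binary 1001), so error is at position 9.
Correct: flip bit 9 of r = 000111011001110 to get c = 000111010001110.


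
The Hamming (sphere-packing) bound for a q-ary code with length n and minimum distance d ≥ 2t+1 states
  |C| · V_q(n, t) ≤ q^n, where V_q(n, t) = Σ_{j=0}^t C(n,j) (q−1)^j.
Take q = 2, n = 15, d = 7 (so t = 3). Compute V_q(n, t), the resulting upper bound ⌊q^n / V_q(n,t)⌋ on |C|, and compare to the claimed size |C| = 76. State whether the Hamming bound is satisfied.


V_q(n, t) = 576, q^n = 32768, Hamming bound = 56, |C| = 76 > bound (violated).

Step 1: Compute V_q(n, t) = Σ_{j=0}^3 C(n, j) (q−1)^j.
  j = 0: C(15,0)·(1)^0 = 1·1 = 1.
  j = 1: C(15,1)·(1)^1 = 15·1 = 15.
  j = 2: C(15,2)·(1)^2 = 105·1 = 105.
  j = 3: C(15,3)·(1)^3 = 455·1 = 455.
  V_q(n, t) = 1 + 15 + 105 + 455 = 576.
Step 2: q^n = 2^15 = 32768.
Step 3: Hamming bound ⌊q^n / V_q(n,t)⌋ = ⌊32768/576⌋ = 56.
Step 4: Compare |C| = 76 to 56: violated.
The claimed |C| lies above the Hamming bound, so no 2-ary code of length 15 with d ≥ 7 can have 76 codewords.


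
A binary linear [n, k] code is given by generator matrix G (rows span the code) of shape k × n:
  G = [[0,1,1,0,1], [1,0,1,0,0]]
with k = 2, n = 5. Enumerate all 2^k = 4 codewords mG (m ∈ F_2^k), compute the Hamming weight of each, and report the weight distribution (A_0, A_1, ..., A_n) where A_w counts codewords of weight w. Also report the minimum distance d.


Weight distribution: A_0 = 1, A_2 = 1, A_3 = 2. Minimum distance d = 2.

Enumerate all 2^2 = 4 messages m ∈ F_2^2.
For each, compute codeword c = mG in F_2^5, then tally its weight.
  m = 00 → c = 00000, weight = 0.
  m = 10 → c = 01101, weight = 3.
  m = 01 → c = 10100, weight = 2.
  m = 11 → c = 11001, weight = 3.
Tally weights:
  weight 0: 1 codewords.
  weight 2: 1 codewords.
  weight 3: 2 codewords.
Minimum distance d = smallest w > 0 with A_w > 0 = 2.
Sanity: Σ A_w = 4 = 2^2 = 4 ✓.


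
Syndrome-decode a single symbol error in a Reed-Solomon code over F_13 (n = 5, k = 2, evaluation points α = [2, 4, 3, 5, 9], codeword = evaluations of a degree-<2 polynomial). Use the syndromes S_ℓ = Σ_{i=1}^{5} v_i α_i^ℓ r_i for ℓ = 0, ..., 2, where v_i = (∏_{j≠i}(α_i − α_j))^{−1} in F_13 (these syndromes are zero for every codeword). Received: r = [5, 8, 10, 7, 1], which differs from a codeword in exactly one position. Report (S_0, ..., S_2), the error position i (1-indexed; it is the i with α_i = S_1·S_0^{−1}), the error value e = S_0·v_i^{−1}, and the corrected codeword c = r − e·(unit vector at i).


S = (11, 5, 7), error at position 2, error magnitude e = 6, c = [5, 2, 10, 7, 1].

Step 1: column multipliers v_i = (∏_{j≠i}(α_i − α_j))^{−1} mod 13.
  i = 1 (α = 2): (2−4)(2−3)(2−5)(2−9) = (−2)·(−1)·(−3)·(−7) = 42 ≡ 3, so v_1 = 3^{−1} = 9 (mod 13).
  i = 2 (α = 4): (4−2)(4−3)(4−5)(4−9) = 2·1·(−1)·(−5) = 10 ≡ 10, so v_2 = 10^{−1} = 4 (mod 13).
  i = 3 (α = 3): (3−2)(3−4)(3−5)(3−9) = 1·(−1)·(−2)·(−6) = −12 ≡ 1, so v_3 = 1^{−1} = 1 (mod 13).
  i = 4 (α = 5): (5−2)(5−4)(5−3)(5−9) = 3·1·2·(−4) = −24 ≡ 2, so v_4 = 2^{−1} = 7 (mod 13).
  i = 5 (α = 9): (9−2)(9−4)(9−3)(9−5) = 7·5·6·4 = 840 ≡ 8, so v_5 = 8^{−1} = 5 (mod 13).
  v = [9, 4, 1, 7, 5].
Step 2: syndromes of r = [5, 8, 10, 7, 1] (all sums mod 13).
  S_0 = Σ v_i r_i = 9·5 + 4·8 + 1·10 + 7·7 + 5·1 = 141 ≡ 11.
  S_1 = Σ v_i α_i r_i = 9·2·5 + 4·4·8 + 1·3·10 + 7·5·7 + 5·9·1 = 538 ≡ 5.
  α_i^2 mod 13 = [4, 3, 9, 12, 3].
  S_2 = Σ v_i α_i^2 r_i = 9·4·5 + 4·3·8 + 1·9·10 + 7·12·7 + 5·3·1 = 969 ≡ 7.
  S = (11, 5, 7) ≠ 0, so r is not a codeword (an error is present).
Step 3: locate the error. For a single error e at position i, S_ℓ = v_i·e·α_i^ℓ, so α_err = S_1/S_0.
  S_0^{−1} = 11^{−1} = 6 (mod 13), so α_err = 5·6 = 30 ≡ 4 = α_2. Error position i = 2.
  Consistency check: S_2/S_1 = 7·8 = 56 ≡ 4 = α_err ✓ (single-error assumption holds).
Step 4: error magnitude e = S_0/v_2 = S_0·∏_{j≠2}(α_2 − α_j) = 11·10 = 110 ≡ 6 (mod 13).
Step 5: correct position 2: c_2 = r_2 − e = 8 − 6 ≡ 2 (mod 13). Hence c = [5, 2, 10, 7, 1].
  Check: interpolating c through the α_i gives m(x) = 8 + 5·x (degree < 2) with m(α_i) = c_i for every i, so c is indeed a codeword.


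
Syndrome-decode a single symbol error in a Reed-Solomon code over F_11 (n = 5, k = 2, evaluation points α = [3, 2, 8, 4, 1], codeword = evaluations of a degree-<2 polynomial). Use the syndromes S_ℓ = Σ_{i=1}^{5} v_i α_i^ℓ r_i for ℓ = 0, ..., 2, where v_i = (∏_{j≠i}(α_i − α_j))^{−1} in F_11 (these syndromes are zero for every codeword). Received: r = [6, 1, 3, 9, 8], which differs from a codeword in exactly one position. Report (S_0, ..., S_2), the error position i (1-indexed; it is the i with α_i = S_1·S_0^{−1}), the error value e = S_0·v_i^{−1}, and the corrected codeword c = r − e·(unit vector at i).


S = (10, 8, 2), error at position 1, error magnitude e = 1, c = [5, 1, 3, 9, 8].

Step 1: column multipliers v_i = (∏_{j≠i}(α_i − α_j))^{−1} mod 11.
  i = 1 (α = 3): (3−2)(3−8)(3−4)(3−1) = 1·(−5)·(−1)·2 = 10 ≡ 10, so v_1 = 10^{−1} = 10 (mod 11).
  i = 2 (α = 2): (2−3)(2−8)(2−4)(2−1) = (−1)·(−6)·(−2)·1 = −12 ≡ 10, so v_2 = 10^{−1} = 10 (mod 11).
  i = 3 (α = 8): (8−3)(8−2)(8−4)(8−1) = 5·6·4·7 = 840 ≡ 4, so v_3 = 4^{−1} = 3 (mod 11).
  i = 4 (α = 4): (4−3)(4−2)(4−8)(4−1) = 1·2·(−4)·3 = −24 ≡ 9, so v_4 = 9^{−1} = 5 (mod 11).
  i = 5 (α = 1): (1−3)(1−2)(1−8)(1−4) = (−2)·(−1)·(−7)·(−3) = 42 ≡ 9, so v_5 = 9^{−1} = 5 (mod 11).
  v = [10, 10, 3, 5, 5].
Step 2: syndromes of r = [6, 1, 3, 9, 8] (all sums mod 11).
  S_0 = Σ v_i r_i = 10·6 + 10·1 + 3·3 + 5·9 + 5·8 = 164 ≡ 10.
  S_1 = Σ v_i α_i r_i = 10·3·6 + 10·2·1 + 3·8·3 + 5·4·9 + 5·1·8 = 492 ≡ 8.
  α_i^2 mod 11 = [9, 4, 9, 5, 1].
  S_2 = Σ v_i α_i^2 r_i = 10·9·6 + 10·4·1 + 3·9·3 + 5·5·9 + 5·1·8 = 926 ≡ 2.
  S = (10, 8, 2) ≠ 0, so r is not a codeword (an error is present).
Step 3: locate the error. For a single error e at position i, S_ℓ = v_i·e·α_i^ℓ, so α_err = S_1/S_0.
  S_0^{−1} = 10^{−1} = 10 (mod 11), so α_err = 8·10 = 80 ≡ 3 = α_1. Error position i = 1.
  Consistency check: S_2/S_1 = 2·7 = 14 ≡ 3 = α_err ✓ (single-error assumption holds).
Step 4: error magnitude e = S_0/v_1 = S_0·∏_{j≠1}(α_1 − α_j) = 10·10 = 100 ≡ 1 (mod 11).
Step 5: correct position 1: c_1 = r_1 − e = 6 − 1 ≡ 5 (mod 11). Hence c = [5, 1, 3, 9, 8].
  Check: interpolating c through the α_i gives m(x) = 4 + 4·x (degree < 2) with m(α_i) = c_i for every i, so c is indeed a codeword.


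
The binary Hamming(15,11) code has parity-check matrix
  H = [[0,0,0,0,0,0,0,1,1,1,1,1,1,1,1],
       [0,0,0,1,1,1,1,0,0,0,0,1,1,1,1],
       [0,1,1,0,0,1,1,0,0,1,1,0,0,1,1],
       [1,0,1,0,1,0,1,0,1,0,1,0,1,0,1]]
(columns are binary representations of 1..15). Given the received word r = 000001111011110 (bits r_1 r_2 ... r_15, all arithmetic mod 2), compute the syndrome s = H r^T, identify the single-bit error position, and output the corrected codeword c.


s = (0, 1, 0, 0)^T, error position = 4, corrected codeword c = 000101111011110

Compute s = H r^T mod 2 one row at a time:
  s_1 = 1 + 1 + 0 + 1 + 1 + 1 + 1 + 0 = 6 ≡ 0 (mod 2).
  s_2 = 0 + 0 + 1 + 1 + 1 + 1 + 1 + 0 = 5 ≡ 1 (mod 2).
  s_3 = 0 + 0 + 1 + 1 + 0 + 1 + 1 + 0 = 4 ≡ 0 (mod 2).
  s_4 = 0 + 0 + 0 + 1 + 1 + 1 + 1 + 0 = 4 ≡ 0 (mod 2).
s = (0, 1, 0, 0)^T — this equals column 4 of H (binary 0100), so error is at position 4.
Correct: flip bit 4 of r = 000001111011110 to get c = 000101111011110.


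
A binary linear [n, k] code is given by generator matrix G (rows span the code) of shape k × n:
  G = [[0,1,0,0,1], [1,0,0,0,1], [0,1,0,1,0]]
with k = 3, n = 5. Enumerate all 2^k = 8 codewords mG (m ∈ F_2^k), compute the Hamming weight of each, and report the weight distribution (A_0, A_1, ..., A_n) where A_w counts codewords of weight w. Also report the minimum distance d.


Weight distribution: A_0 = 1, A_2 = 6, A_4 = 1. Minimum distance d = 2.

Enumerate all 2^3 = 8 messages m ∈ F_2^3.
For each, compute codeword c = mG in F_2^5, then tally its weight.
  m = 000 → c = 00000, weight = 0.
  m = 100 → c = 01001, weight = 2.
  m = 010 → c = 10001, weight = 2.
  m = 110 → c = 11000, weight = 2.
  m = 001 → c = 01010, weight = 2.
  m = 101 → c = 00011, weight = 2.
  m = 011 → c = 11011, weight = 4.
  m = 111 → c = 10010, weight = 2.
Tally weights:
  weight 0: 1 codewords.
  weight 2: 6 codewords.
  weight 4: 1 codewords.
Minimum distance d = smallest w > 0 with A_w > 0 = 2.
Sanity: Σ A_w = 8 = 2^3 = 8 ✓.


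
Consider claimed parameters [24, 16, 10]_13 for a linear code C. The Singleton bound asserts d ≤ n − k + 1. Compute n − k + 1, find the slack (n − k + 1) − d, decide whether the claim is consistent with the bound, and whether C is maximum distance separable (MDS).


Singleton RHS = n − k + 1 = 9, slack = -1, bound violated (no such code; not MDS).

Singleton bound: d ≤ n − k + 1.
Here n = 24, k = 16, so n − k + 1 = 9.
Given d = 10, check d ≤ 9: NO.
Slack = (n − k + 1) − d = -1.
The slack is negative: d = 10 exceeds n − k + 1 = 9 by 1, so the Singleton bound is violated and no linear [24, 16, 10]_13 code can exist. In particular it is not MDS (MDS requires d = n − k + 1 exactly).
Description: the claimed parameters are [24, 16, 10]_13; such a code would be impossible (violates the Singleton bound).


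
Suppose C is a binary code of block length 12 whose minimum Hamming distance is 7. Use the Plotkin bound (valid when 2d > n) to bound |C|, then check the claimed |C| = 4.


Plotkin bound M ≤ 6; given |C| = 4 ≤ bound (satisfied).

Check applicability: 2d = 14, n = 12.
2d − n = 2 > 0, so Plotkin applies.
Compute d/(2d−n) = 7/2 ≈ 3.5000.
⌊d/(2d−n)⌋ = 3.
Plotkin bound: M ≤ 2·3 = 6.
Given |C| = 4, check: satisfied.
This |C| is below the Plotkin bound.


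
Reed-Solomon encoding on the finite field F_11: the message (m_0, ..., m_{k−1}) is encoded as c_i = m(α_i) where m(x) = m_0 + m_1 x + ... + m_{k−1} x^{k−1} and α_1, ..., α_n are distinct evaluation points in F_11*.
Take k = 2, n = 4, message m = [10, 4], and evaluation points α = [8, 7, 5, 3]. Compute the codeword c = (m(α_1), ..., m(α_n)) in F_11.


c = [9, 5, 8, 0]

Message polynomial: m(x) = 10 + 4·x (mod 11).
For each evaluation point α_i, compute m(α_i) mod 11:
  α_1 = 8: Horner steps 4 → 9, so m(8) = 9.
  α_2 = 7: Horner steps 4 → 5, so m(7) = 5.
  α_3 = 5: Horner steps 4 → 8, so m(5) = 8.
  α_4 = 3: Horner steps 4 → 0, so m(3) = 0.
Codeword c = [9, 5, 8, 0] ∈ F_11^4.


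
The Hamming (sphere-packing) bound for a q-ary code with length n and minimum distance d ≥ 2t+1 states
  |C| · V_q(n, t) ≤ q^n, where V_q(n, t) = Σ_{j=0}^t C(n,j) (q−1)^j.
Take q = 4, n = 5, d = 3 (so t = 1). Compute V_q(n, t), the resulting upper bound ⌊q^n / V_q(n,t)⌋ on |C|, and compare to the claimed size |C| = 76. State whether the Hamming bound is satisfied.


V_q(n, t) = 16, q^n = 1024, Hamming bound = 64, |C| = 76 > bound (violated).

Step 1: Compute V_q(n, t) = Σ_{j=0}^1 C(n, j) (q−1)^j.
  j = 0: C(5,0)·(3)^0 = 1·1 = 1.
  j = 1: C(5,1)·(3)^1 = 5·3 = 15.
  V_q(n, t) = 1 + 15 = 16.
Step 2: q^n = 4^5 = 1024.
Step 3: Hamming bound ⌊q^n / V_q(n,t)⌋ = ⌊1024/16⌋ = 64.
Step 4: Compare |C| = 76 to 64: violated.
The claimed |C| lies above the Hamming bound, so no 4-ary code of length 5 with d ≥ 3 can have 76 codewords.


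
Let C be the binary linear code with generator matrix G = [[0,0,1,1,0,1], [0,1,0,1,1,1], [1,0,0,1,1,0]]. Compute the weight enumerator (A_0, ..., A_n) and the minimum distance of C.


Weight distribution: A_0 = 1, A_3 = 4, A_4 = 3. Minimum distance d = 3.

Enumerate all 2^3 = 8 messages m ∈ F_2^3.
For each, compute codeword c = mG in F_2^6, then tally its weight.
  m = 000 → c = 000000, weight = 0.
  m = 100 → c = 001101, weight = 3.
  m = 010 → c = 010111, weight = 4.
  m = 110 → c = 011010, weight = 3.
  m = 001 → c = 100110, weight = 3.
  m = 101 → c = 101011, weight = 4.
  m = 011 → c = 110001, weight = 3.
  m = 111 → c = 111100, weight = 4.
Tally weights:
  weight 0: 1 codewords.
  weight 3: 4 codewords.
  weight 4: 3 codewords.
Minimum distance d = smallest w > 0 with A_w > 0 = 3.
Sanity: Σ A_w = 8 = 2^3 = 8 ✓.


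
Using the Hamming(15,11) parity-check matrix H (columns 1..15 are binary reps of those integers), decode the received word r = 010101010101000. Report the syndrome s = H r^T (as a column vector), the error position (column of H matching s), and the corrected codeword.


s = (1, 1, 1, 0)^T, error position = 14, corrected codeword c = 010101010101010

Compute s = H r^T mod 2 one row at a time:
  s_1 = 1 + 0 + 1 + 0 + 1 + 0 + 0 + 0 = 3 ≡ 1 (mod 2).
  s_2 = 1 + 0 + 1 + 0 + 1 + 0 + 0 + 0 = 3 ≡ 1 (mod 2).
  s_3 = 1 + 0 + 1 + 0 + 1 + 0 + 0 + 0 = 3 ≡ 1 (mod 2).
  s_4 = 0 + 0 + 0 + 0 + 0 + 0 + 0 + 0 = 0 ≡ 0 (mod 2).
s = (1, 1, 1, 0)^T — this equals column 14 of H (binary 1110), so error is at position 14.
Correct: flip bit 14 of r = 010101010101000 to get c = 010101010101010.
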